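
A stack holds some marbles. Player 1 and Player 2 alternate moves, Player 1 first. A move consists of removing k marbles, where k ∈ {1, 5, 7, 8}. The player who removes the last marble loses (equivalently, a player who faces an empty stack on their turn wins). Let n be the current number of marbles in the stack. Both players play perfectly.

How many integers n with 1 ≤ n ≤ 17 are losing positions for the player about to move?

5

Compute win/loss labels from the base case upward. A position with no move is W. Any other position is W if it can reach an L in one move, else L.
n=0: no move; the opponent has just taken the last marble and therefore loses → W
n=1: L (sole option 0(W) is W)
n=2: W (go to 1, an L position)
n=3: L (sole option 2(W) is W)
n=4: W (go to 3, an L position)
n=5: L (options 4(W), 0(W) are all W)
n=6: W (go to 5, an L position)
n=7: L (options 6(W), 2(W), 0(W) are all W)
n=8: W (go to 7, an L position)
n=9: W (go to 1, an L position)
n=10: W (go to 5, an L position)
n=11: W (go to 3, an L position)
n=12: W (go to 7, an L position)
n=13: W (go to 5, an L position)
n=14: W (go to 7, an L position)
n=15: W (go to 7, an L position)
n=16: L (options 15(W), 11(W), 9(W), 8(W) are all W)
n=17: W (go to 16, an L position)
L entries with 1 ≤ n ≤ 17 (the range starts at n=1): n = 1, 3, 5, 7, 16; that makes 5.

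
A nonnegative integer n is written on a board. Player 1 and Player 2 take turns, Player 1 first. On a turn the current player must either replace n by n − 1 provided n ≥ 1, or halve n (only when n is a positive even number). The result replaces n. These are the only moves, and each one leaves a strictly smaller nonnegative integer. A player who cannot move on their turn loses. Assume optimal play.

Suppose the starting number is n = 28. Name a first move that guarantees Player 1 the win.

Move to 27.

Classify positions by backward induction: terminal positions (no move available) are L. From any other position, the mover wins iff some move reaches an L.
n=0: no move → L
n=1: reaches L-position 0 → W
n=2: only reaches 1(W), which is W → L
n=3: reaches L-position 2 → W
n=4: reaches L-position 2 → W
n=5: only reaches 4(W), which is W → L
n=6: reaches L-position 5 → W
n=7: only reaches 6(W), which is W → L
n=8: reaches L-position 7 → W
n=9: only reaches 8(W), which is W → L
n=10: reaches L-position 5 → W
n=11: only reaches 10(W), which is W → L
n=12: reaches L-position 11 → W
n=13: only reaches 12(W), which is W → L
n=14: reaches L-position 7 → W
n=15: only reaches 14(W), which is W → L
n=16: reaches L-position 15 → W
n=17: only reaches 16(W), which is W → L
n=18: reaches L-position 9 → W
n=19: only reaches 18(W), which is W → L
n=20: reaches L-position 19 → W
n=21: only reaches 20(W), which is W → L
n=22: reaches L-position 11 → W
n=23: only reaches 22(W), which is W → L
n=24: reaches L-position 23 → W
n=25: only reaches 24(W), which is W → L
n=26: reaches L-position 13 → W
n=27: only reaches 26(W), which is W → L
n=28: reaches L-position 27 → W
From 28, the L positions reachable in one move are: 27.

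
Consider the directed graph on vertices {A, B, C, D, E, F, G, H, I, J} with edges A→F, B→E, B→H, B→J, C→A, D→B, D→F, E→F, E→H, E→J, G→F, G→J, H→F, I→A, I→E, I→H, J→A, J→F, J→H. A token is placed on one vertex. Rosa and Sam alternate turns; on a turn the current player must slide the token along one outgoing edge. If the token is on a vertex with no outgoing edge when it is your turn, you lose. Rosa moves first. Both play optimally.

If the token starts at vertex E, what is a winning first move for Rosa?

Build the W/L table. Terminal = L. A non-terminal position is W if it has a move to some L; otherwise it is L.
Every edge goes from a vertex to one that appears earlier in the order F, A, H, J, G, E, B, I, C, D, so processing vertices in that order labels each vertex after all of its successors.
F: no outgoing edge → L
A: can move to F, which is L ⇒ W
H: can move to F, which is L ⇒ W
J: can move to F, which is L ⇒ W
G: can move to F, which is L ⇒ W
E: can move to F, which is L ⇒ W
B: moves to E(W), J(W), H(W); every one is W ⇒ L
I: moves to E(W), H(W), A(W); every one is W ⇒ L
C: the only move is to A(W), a W ⇒ L
D: can move to B, which is L ⇒ W
From E, the L positions reachable in one move are: F.

Move to F.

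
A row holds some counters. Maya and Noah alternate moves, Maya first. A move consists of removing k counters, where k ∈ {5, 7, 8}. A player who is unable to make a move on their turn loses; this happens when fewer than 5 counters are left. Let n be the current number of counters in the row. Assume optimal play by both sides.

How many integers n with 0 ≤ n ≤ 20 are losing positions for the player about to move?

10

Classify positions by backward induction: terminal positions (no move available) are L. From any other position, the mover wins iff some move reaches an L.
n=0: no move → L
n=1: no move → L
n=2: no move → L
n=3: no move → L
n=4: no move → L
n=5: W (go to 0, an L position)
n=6: W (go to 1, an L position)
n=7: W (go to 2, an L position)
n=8: W (go to 3, an L position)
n=9: W (go to 4, an L position)
n=10: W (go to 3, an L position)
n=11: W (go to 4, an L position)
n=12: W (go to 4, an L position)
n=13: L (options 8(W), 6(W), 5(W) are all W)
n=14: L (options 9(W), 7(W), 6(W) are all W)
n=15: L (options 10(W), 8(W), 7(W) are all W)
n=16: L (options 11(W), 9(W), 8(W) are all W)
n=17: L (options 12(W), 10(W), 9(W) are all W)
n=18: W (go to 13, an L position)
n=19: W (go to 14, an L position)
n=20: W (go to 15, an L position)
L entries with 0 ≤ n ≤ 20: n = 0, 1, 2, 3, 4, 13, 14, 15, 16, 17; that makes 10.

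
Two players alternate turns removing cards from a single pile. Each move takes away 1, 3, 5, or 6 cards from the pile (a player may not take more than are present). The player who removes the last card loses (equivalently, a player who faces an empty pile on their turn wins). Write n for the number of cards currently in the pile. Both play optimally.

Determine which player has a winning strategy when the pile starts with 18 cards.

Work bottom-up. With no move the player to move wins. Otherwise the position is W if at least one move leads to an L position for the opponent, and L if every move leads to a W.
n=0: no move; the opponent has just taken the last card and therefore loses → W
n=1: →0(W) only, which is W, so L
n=2: →1(L), so W
n=3: →2(W), 0(W) — all W, so L
n=4: →3(L), so W
n=5: →4(W), 2(W), 0(W) — all W, so L
n=6: →5(L), so W
n=7: →1(L), so W
n=8: →5(L), so W
n=9: →3(L), so W
n=10: →5(L), so W
n=11: →5(L), so W
n=12: →11(W), 9(W), 7(W), 6(W) — all W, so L
n=13: →12(L), so W
n=14: →13(W), 11(W), 9(W), 8(W) — all W, so L
n=15: →14(L), so W
n=16: →15(W), 13(W), 11(W), 10(W) — all W, so L
n=17: →16(L), so W
n=18: →12(L), so W
The starting position 18 is W: the player to move should remove 6, leaving 12, handing over an L position.

The first player wins.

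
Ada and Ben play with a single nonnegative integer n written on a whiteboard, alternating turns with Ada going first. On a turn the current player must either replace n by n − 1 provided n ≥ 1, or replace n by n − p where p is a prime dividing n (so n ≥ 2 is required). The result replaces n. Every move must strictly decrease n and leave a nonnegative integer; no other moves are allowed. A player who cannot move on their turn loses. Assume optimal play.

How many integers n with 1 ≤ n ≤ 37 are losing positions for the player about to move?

9

Work bottom-up. With no move the player to move loses. Otherwise the position is W if at least one move leads to an L position for the opponent, and L if every move leads to a W.
n=0: no move → L
n=1: W (go to 0, an L position)
n=2: W (go to 0, an L position)
n=3: W (go to 0, an L position)
n=4: L (options 2(W), 3(W) are all W)
n=5: W (go to 0, an L position)
n=6: W (go to 4, an L position)
n=7: W (go to 0, an L position)
n=8: L (options 6(W), 7(W) are all W)
n=9: W (go to 8, an L position)
n=10: W (go to 8, an L position)
n=11: W (go to 0, an L position)
n=12: L (options 9(W), 10(W), 11(W) are all W)
n=13: W (go to 0, an L position)
n=14: W (go to 12, an L position)
n=15: W (go to 12, an L position)
n=16: L (options 14(W), 15(W) are all W)
n=17: W (go to 0, an L position)
n=18: W (go to 16, an L position)
n=19: W (go to 0, an L position)
n=20: L (options 15(W), 18(W), 19(W) are all W)
n=21: W (go to 20, an L position)
n=22: W (go to 20, an L position)
n=23: W (go to 0, an L position)
n=24: L (options 21(W), 22(W), 23(W) are all W)
n=25: W (go to 20, an L position)
n=26: W (go to 24, an L position)
n=27: W (go to 24, an L position)
n=28: L (options 21(W), 26(W), 27(W) are all W)
n=29: W (go to 0, an L position)
n=30: W (go to 28, an L position)
n=31: W (go to 0, an L position)
n=32: L (options 30(W), 31(W) are all W)
n=33: W (go to 32, an L position)
n=34: W (go to 32, an L position)
n=35: W (go to 28, an L position)
n=36: L (options 33(W), 34(W), 35(W) are all W)
n=37: W (go to 0, an L position)
L entries with 1 ≤ n ≤ 37 (n=0 is outside the asked range and is not counted): n = 4, 8, 12, 16, 20, 24, 28, 32, 36; that makes 9.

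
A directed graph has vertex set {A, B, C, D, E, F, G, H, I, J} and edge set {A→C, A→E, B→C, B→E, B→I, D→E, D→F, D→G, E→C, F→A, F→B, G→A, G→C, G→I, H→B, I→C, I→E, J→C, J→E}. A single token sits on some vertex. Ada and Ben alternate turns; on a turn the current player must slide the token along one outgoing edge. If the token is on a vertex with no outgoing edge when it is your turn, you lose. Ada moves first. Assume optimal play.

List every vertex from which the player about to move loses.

C, F, H

Compute win/loss labels from the base case upward. A position with no move is L. Any other position is W if it can reach an L in one move, else L.
Every edge goes from a vertex to one that appears earlier in the order C, E, I, A, B, G, J, H, F, D, so processing vertices in that order labels each vertex after all of its successors.
C: no outgoing edge → L
E: W (go to C, an L position)
I: W (go to C, an L position)
A: W (go to C, an L position)
B: W (go to C, an L position)
G: W (go to C, an L position)
J: W (go to C, an L position)
H: L (sole option B(W) is W)
F: L (options B(W), A(W) are all W)
D: W (go to F, an L position)
The losing starting vertices are exactly the entries labelled L in this table (3 of them).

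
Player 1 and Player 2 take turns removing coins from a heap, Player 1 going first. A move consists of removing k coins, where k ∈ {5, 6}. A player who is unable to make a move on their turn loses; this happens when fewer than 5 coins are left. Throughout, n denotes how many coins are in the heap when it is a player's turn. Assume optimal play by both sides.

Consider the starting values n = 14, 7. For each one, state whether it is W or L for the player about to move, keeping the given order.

Compute win/loss labels from the base case upward. A position with no move is L. Any other position is W if it can reach an L in one move, else L.
n=0: no move → L
n=1: no move → L
n=2: no move → L
n=3: no move → L
n=4: no move → L
n=5: reaches L-position 0 → W
n=6: reaches L-position 1 → W
n=7: reaches L-position 2 → W
n=8: reaches L-position 3 → W
n=9: reaches L-position 4 → W
n=10: reaches L-position 4 → W
n=11: only reaches 6(W), 5(W), all W → L
n=12: only reaches 7(W), 6(W), all W → L
n=13: only reaches 8(W), 7(W), all W → L
n=14: only reaches 9(W), 8(W), all W → L

14: L, 7: W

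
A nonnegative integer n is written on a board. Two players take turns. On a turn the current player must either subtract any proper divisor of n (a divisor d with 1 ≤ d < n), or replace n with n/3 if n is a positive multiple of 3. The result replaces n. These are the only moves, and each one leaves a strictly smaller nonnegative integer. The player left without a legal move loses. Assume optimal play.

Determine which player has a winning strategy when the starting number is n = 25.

Build the W/L table. Terminal = L. A non-terminal position is W if it has a move to some L; otherwise it is L.
n=0: no move → L
n=1: no move → L
n=2: reaches L-position 1 → W
n=3: reaches L-position 1 → W
n=4: only reaches 2(W), 3(W), all W → L
n=5: reaches L-position 4 → W
n=6: reaches L-position 4 → W
n=7: only reaches 6(W), which is W → L
n=8: reaches L-position 4 → W
n=9: only reaches 3(W), 6(W), 8(W), all W → L
n=10: reaches L-position 9 → W
n=11: only reaches 10(W), which is W → L
n=12: reaches L-position 4 → W
n=13: only reaches 12(W), which is W → L
n=14: reaches L-position 7 → W
n=15: only reaches 5(W), 10(W), 12(W), 14(W), all W → L
n=16: reaches L-position 15 → W
n=17: only reaches 16(W), which is W → L
n=18: reaches L-position 9 → W
n=19: only reaches 18(W), which is W → L
n=20: reaches L-position 15 → W
n=21: reaches L-position 7 → W
n=22: reaches L-position 11 → W
n=23: only reaches 22(W), which is W → L
n=24: reaches L-position 23 → W
n=25: only reaches 20(W), 24(W), all W → L
Every move from 25 reaches a W position, so the mover loses.

The second player wins.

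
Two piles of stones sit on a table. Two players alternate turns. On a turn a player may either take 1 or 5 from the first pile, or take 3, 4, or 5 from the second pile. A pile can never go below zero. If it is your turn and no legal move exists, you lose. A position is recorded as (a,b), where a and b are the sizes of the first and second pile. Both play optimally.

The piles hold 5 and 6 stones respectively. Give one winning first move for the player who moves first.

Move to (5,3).

Label each position W (a win for the player to move) or L (a loss). A position with no legal move is L; any other position is W exactly when some move reaches an L, and L when every move reaches a W.
No move ever increases a pile, so every position that can arise here has a ≤ 5 and b ≤ 6; it is enough to label the cells with 0 ≤ a ≤ 5 and 0 ≤ b ≤ 6.
Every move lowers a or b (never raises either), so fill the grid row by row in increasing a, and left to right within a row: each cell's successors are then already labelled.
      b=0  b=1  b=2  b=3  b=4  b=5  b=6
a=0:    L    L    L    W    W    W    W
a=1:    W    W    W    L    L    L    W
a=2:    L    L    L    W    W    W    W
a=3:    W    W    W    L    L    L    W
a=4:    L    L    L    W    W    W    W
a=5:    W    W    W    L    L    L    W
Cells with no legal move (terminal, hence L): (0,0), (0,1), (0,2).
The remaining L cells, each justified by listing all of its moves:
(1,3): moves to (0,3)(W), (1,0)(W); every one is W ⇒ L
(1,4): moves to (0,4)(W), (1,1)(W), (1,0)(W); every one is W ⇒ L
(1,5): moves to (0,5)(W), (1,2)(W), (1,1)(W), (1,0)(W); every one is W ⇒ L
(2,0): the only move is to (1,0)(W), a W ⇒ L
(2,1): the only move is to (1,1)(W), a W ⇒ L
(2,2): the only move is to (1,2)(W), a W ⇒ L
(3,3): moves to (2,3)(W), (3,0)(W); every one is W ⇒ L
(3,4): moves to (2,4)(W), (3,1)(W), (3,0)(W); every one is W ⇒ L
(3,5): moves to (2,5)(W), (3,2)(W), (3,1)(W), (3,0)(W); every one is W ⇒ L
(4,0): the only move is to (3,0)(W), a W ⇒ L
(4,1): the only move is to (3,1)(W), a W ⇒ L
(4,2): the only move is to (3,2)(W), a W ⇒ L
(5,3): moves to (4,3)(W), (0,3)(W), (5,0)(W); every one is W ⇒ L
(5,4): moves to (4,4)(W), (0,4)(W), (5,1)(W), (5,0)(W); every one is W ⇒ L
(5,5): moves to (4,5)(W), (0,5)(W), (5,2)(W), (5,1)(W), (5,0)(W); every one is W ⇒ L
Every other cell has at least one move into one of the L cells above, so it is W.
From (5,6), the L positions reachable in one move are: (5,3).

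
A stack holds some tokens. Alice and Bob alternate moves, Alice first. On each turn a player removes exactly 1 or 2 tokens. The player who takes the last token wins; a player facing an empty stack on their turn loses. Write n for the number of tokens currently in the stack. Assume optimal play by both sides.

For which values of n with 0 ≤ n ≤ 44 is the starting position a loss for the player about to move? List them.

0, 3, 6, 9, 12, 15, 18, 21, 24, 27, 30, 33, 36, 39, 42

Work bottom-up. With no move the player to move loses. Otherwise the position is W if at least one move leads to an L position for the opponent, and L if every move leads to a W.
n=0: no move → L
n=1: reaches L-position 0 → W
n=2: reaches L-position 0 → W
n=3: only reaches 2(W), 1(W), all W → L
n=4: reaches L-position 3 → W
n=5: reaches L-position 3 → W
n=6: only reaches 5(W), 4(W), all W → L
n=7: reaches L-position 6 → W
n=8: reaches L-position 6 → W
n=9: only reaches 8(W), 7(W), all W → L
n=10: reaches L-position 9 → W
n=11: reaches L-position 9 → W
n=12: only reaches 11(W), 10(W), all W → L
n=13: reaches L-position 12 → W
n=14: reaches L-position 12 → W
n=15: only reaches 14(W), 13(W), all W → L
n=16: reaches L-position 15 → W
n=17: reaches L-position 15 → W
n=18: only reaches 17(W), 16(W), all W → L
n=19: reaches L-position 18 → W
n=20: reaches L-position 18 → W
n=21: only reaches 20(W), 19(W), all W → L
n=22: reaches L-position 21 → W
n=23: reaches L-position 21 → W
n=24: only reaches 23(W), 22(W), all W → L
n=25: reaches L-position 24 → W
n=26: reaches L-position 24 → W
n=27: only reaches 26(W), 25(W), all W → L
n=28: reaches L-position 27 → W
n=29: reaches L-position 27 → W
n=30: only reaches 29(W), 28(W), all W → L
n=31: reaches L-position 30 → W
n=32: reaches L-position 30 → W
n=33: only reaches 32(W), 31(W), all W → L
n=34: reaches L-position 33 → W
n=35: reaches L-position 33 → W
n=36: only reaches 35(W), 34(W), all W → L
n=37: reaches L-position 36 → W
n=38: reaches L-position 36 → W
n=39: only reaches 38(W), 37(W), all W → L
n=40: reaches L-position 39 → W
n=41: reaches L-position 39 → W
n=42: only reaches 41(W), 40(W), all W → L
n=43: reaches L-position 42 → W
n=44: reaches L-position 42 → W
The losing starting values of n are exactly the entries labelled L in this table (15 of them).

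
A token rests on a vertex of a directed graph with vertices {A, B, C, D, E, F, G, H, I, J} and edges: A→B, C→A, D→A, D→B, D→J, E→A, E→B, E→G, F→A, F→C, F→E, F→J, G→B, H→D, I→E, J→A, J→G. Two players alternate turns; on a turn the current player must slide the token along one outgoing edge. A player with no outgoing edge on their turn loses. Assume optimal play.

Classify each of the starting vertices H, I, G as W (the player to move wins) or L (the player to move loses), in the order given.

Positions with no move are L. A position that does have a move is losing for the player to move precisely when every available move leads to a winning position for the opponent. Fill in the labels:
Every edge goes from a vertex to one that appears earlier in the order B, A, G, E, J, D, C, F, I, H, so processing vertices in that order labels each vertex after all of its successors.
B: no outgoing edge → L
A: →B(L), so W
G: →B(L), so W
E: →B(L), so W
J: →G(W), A(W) — all W, so L
D: →J(L), so W
C: →A(W) only, which is W, so L
F: →C(L), so W
I: →E(W) only, which is W, so L
H: →D(W) only, which is W, so L

H: L, I: L, G: W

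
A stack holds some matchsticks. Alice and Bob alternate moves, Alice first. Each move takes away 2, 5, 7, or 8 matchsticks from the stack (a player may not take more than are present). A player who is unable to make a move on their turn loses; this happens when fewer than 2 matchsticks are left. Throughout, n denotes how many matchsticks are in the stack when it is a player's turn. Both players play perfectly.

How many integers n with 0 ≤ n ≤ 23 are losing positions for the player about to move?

7

Compute win/loss labels from the base case upward. A position with no move is L. Any other position is W if it can reach an L in one move, else L.
n=0: no move → L
n=1: no move → L
n=2: reaches L-position 0 → W
n=3: reaches L-position 1 → W
n=4: only reaches 2(W), which is W → L
n=5: reaches L-position 0 → W
n=6: reaches L-position 4 → W
n=7: reaches L-position 0 → W
n=8: reaches L-position 1 → W
n=9: reaches L-position 4 → W
n=10: only reaches 8(W), 5(W), 3(W), 2(W), all W → L
n=11: reaches L-position 4 → W
n=12: reaches L-position 10 → W
n=13: only reaches 11(W), 8(W), 6(W), 5(W), all W → L
n=14: only reaches 12(W), 9(W), 7(W), 6(W), all W → L
n=15: reaches L-position 13 → W
n=16: reaches L-position 14 → W
n=17: reaches L-position 10 → W
n=18: reaches L-position 13 → W
n=19: reaches L-position 14 → W
n=20: reaches L-position 13 → W
n=21: reaches L-position 14 → W
n=22: reaches L-position 14 → W
n=23: only reaches 21(W), 18(W), 16(W), 15(W), all W → L
L entries with 0 ≤ n ≤ 23: n = 0, 1, 4, 10, 13, 14, 23; that makes 7.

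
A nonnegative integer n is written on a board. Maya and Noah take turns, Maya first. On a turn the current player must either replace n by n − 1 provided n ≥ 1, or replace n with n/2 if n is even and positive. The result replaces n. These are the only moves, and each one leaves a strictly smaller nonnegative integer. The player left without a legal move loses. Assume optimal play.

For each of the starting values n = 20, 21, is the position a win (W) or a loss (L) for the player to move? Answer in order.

20: W, 21: L

Build the W/L table. Terminal = L. A non-terminal position is W if it has a move to some L; otherwise it is L.
n=0: no move → L
n=1: →0(L), so W
n=2: →1(W) only, which is W, so L
n=3: →2(L), so W
n=4: →2(L), so W
n=5: →4(W) only, which is W, so L
n=6: →5(L), so W
n=7: →6(W) only, which is W, so L
n=8: →7(L), so W
n=9: →8(W) only, which is W, so L
n=10: →5(L), so W
n=11: →10(W) only, which is W, so L
n=12: →11(L), so W
n=13: →12(W) only, which is W, so L
n=14: →7(L), so W
n=15: →14(W) only, which is W, so L
n=16: →15(L), so W
n=17: →16(W) only, which is W, so L
n=18: →9(L), so W
n=19: →18(W) only, which is W, so L
n=20: →19(L), so W
n=21: →20(W) only, which is W, so L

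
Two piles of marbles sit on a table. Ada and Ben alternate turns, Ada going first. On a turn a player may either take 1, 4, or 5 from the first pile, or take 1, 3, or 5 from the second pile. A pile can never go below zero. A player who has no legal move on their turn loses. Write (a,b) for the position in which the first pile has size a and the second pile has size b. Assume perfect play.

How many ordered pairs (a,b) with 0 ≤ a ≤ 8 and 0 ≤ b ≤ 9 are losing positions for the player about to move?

Build the W/L table. Terminal = L. A non-terminal position is W if it has a move to some L; otherwise it is L.
Every move lowers a or b (never raises either), so fill the grid row by row in increasing a, and left to right within a row: each cell's successors are then already labelled.
      b=0  b=1  b=2  b=3  b=4  b=5  b=6  b=7  b=8  b=9
a=0:    L    W    L    W    L    W    L    W    L    W
a=1:    W    L    W    L    W    L    W    L    W    L
a=2:    L    W    L    W    L    W    L    W    L    W
a=3:    W    L    W    L    W    L    W    L    W    L
a=4:    W    W    W    W    W    W    W    W    W    W
a=5:    W    W    W    W    W    W    W    W    W    W
a=6:    W    W    W    W    W    W    W    W    W    W
a=7:    W    W    W    W    W    W    W    W    W    W
a=8:    L    W    L    W    L    W    L    W    L    W
Cells with no legal move (terminal, hence L): (0,0).
The remaining L cells, each justified by listing all of its moves:
(0,2): only reaches (0,1)(W), which is W → L
(0,4): only reaches (0,3)(W), (0,1)(W), all W → L
(0,6): only reaches (0,5)(W), (0,3)(W), (0,1)(W), all W → L
(0,8): only reaches (0,7)(W), (0,5)(W), (0,3)(W), all W → L
(1,1): only reaches (0,1)(W), (1,0)(W), all W → L
(1,3): only reaches (0,3)(W), (1,2)(W), (1,0)(W), all W → L
(1,5): only reaches (0,5)(W), (1,4)(W), (1,2)(W), (1,0)(W), all W → L
(1,7): only reaches (0,7)(W), (1,6)(W), (1,4)(W), (1,2)(W), all W → L
(1,9): only reaches (0,9)(W), (1,8)(W), (1,6)(W), (1,4)(W), all W → L
(2,0): only reaches (1,0)(W), which is W → L
(2,2): only reaches (1,2)(W), (2,1)(W), all W → L
(2,4): only reaches (1,4)(W), (2,3)(W), (2,1)(W), all W → L
(2,6): only reaches (1,6)(W), (2,5)(W), (2,3)(W), (2,1)(W), all W → L
(2,8): only reaches (1,8)(W), (2,7)(W), (2,5)(W), (2,3)(W), all W → L
(3,1): only reaches (2,1)(W), (3,0)(W), all W → L
(3,3): only reaches (2,3)(W), (3,2)(W), (3,0)(W), all W → L
(3,5): only reaches (2,5)(W), (3,4)(W), (3,2)(W), (3,0)(W), all W → L
(3,7): only reaches (2,7)(W), (3,6)(W), (3,4)(W), (3,2)(W), all W → L
(3,9): only reaches (2,9)(W), (3,8)(W), (3,6)(W), (3,4)(W), all W → L
(8,0): only reaches (7,0)(W), (4,0)(W), (3,0)(W), all W → L
(8,2): only reaches (7,2)(W), (4,2)(W), (3,2)(W), (8,1)(W), all W → L
(8,4): only reaches (7,4)(W), (4,4)(W), (3,4)(W), (8,3)(W), (8,1)(W), all W → L
(8,6): only reaches (7,6)(W), (4,6)(W), (3,6)(W), (8,5)(W), (8,3)(W), (8,1)(W), all W → L
(8,8): only reaches (7,8)(W), (4,8)(W), (3,8)(W), (8,7)(W), (8,5)(W), (8,3)(W), all W → L
Every other cell has at least one move into one of the L cells above, so it is W.
L cells per row: a=0: 5, a=1: 5, a=2: 5, a=3: 5, a=4: 0, a=5: 0, a=6: 0, a=7: 0, a=8: 5; total 25.

25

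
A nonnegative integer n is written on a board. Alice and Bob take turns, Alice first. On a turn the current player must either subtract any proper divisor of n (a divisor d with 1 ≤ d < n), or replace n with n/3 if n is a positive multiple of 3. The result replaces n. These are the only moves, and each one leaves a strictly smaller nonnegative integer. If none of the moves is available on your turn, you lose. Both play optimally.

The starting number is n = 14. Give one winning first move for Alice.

Move to 7.

Positions with no move are L. A position that does have a move is losing for the player to move precisely when every available move leads to a winning position for the opponent. Fill in the labels:
n=0: no move → L
n=1: no move → L
n=2: →1(L), so W
n=3: →1(L), so W
n=4: →2(W), 3(W) — all W, so L
n=5: →4(L), so W
n=6: →4(L), so W
n=7: →6(W) only, which is W, so L
n=8: →4(L), so W
n=9: →3(W), 6(W), 8(W) — all W, so L
n=10: →9(L), so W
n=11: →10(W) only, which is W, so L
n=12: →4(L), so W
n=13: →12(W) only, which is W, so L
n=14: →7(L), so W
From 14, the L positions reachable in one move are: 7, 13. Any move reaching one of these is winning.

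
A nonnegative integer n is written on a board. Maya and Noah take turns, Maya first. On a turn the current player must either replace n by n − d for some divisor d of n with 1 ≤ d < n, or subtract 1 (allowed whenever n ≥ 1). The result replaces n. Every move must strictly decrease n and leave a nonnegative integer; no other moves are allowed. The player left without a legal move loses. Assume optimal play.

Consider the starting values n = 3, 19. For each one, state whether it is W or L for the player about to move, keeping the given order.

3: W, 19: L

Label each position W (a win for the player to move) or L (a loss). A position with no legal move is L; any other position is W exactly when some move reaches an L, and L when every move reaches a W.
n=0: no move → L
n=1: W (go to 0, an L position)
n=2: L (sole option 1(W) is W)
n=3: W (go to 2, an L position)
n=4: W (go to 2, an L position)
n=5: L (sole option 4(W) is W)
n=6: W (go to 5, an L position)
n=7: L (sole option 6(W) is W)
n=8: W (go to 7, an L position)
n=9: L (options 6(W), 8(W) are all W)
n=10: W (go to 5, an L position)
n=11: L (sole option 10(W) is W)
n=12: W (go to 9, an L position)
n=13: L (sole option 12(W) is W)
n=14: W (go to 7, an L position)
n=15: L (options 10(W), 12(W), 14(W) are all W)
n=16: W (go to 15, an L position)
n=17: L (sole option 16(W) is W)
n=18: W (go to 9, an L position)
n=19: L (sole option 18(W) is W)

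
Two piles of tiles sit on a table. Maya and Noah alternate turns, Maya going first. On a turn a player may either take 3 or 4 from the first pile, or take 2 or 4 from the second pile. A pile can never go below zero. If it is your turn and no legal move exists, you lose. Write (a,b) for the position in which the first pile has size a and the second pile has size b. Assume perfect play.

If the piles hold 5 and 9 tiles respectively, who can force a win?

Noah wins.

Build the W/L table. Terminal = L. A non-terminal position is W if it has a move to some L; otherwise it is L.
No move ever increases a pile, so every position that can arise here has a ≤ 5 and b ≤ 9; it is enough to label the cells with 0 ≤ a ≤ 5 and 0 ≤ b ≤ 9.
Every move lowers a or b (never raises either), so fill the grid row by row in increasing a, and left to right within a row: each cell's successors are then already labelled.
      b=0  b=1  b=2  b=3  b=4  b=5  b=6  b=7  b=8  b=9
a=0:    L    L    W    W    W    W    L    L    W    W
a=1:    L    L    W    W    W    W    L    L    W    W
a=2:    L    L    W    W    W    W    L    L    W    W
a=3:    W    W    L    L    W    W    W    W    L    L
a=4:    W    W    L    L    W    W    W    W    L    L
a=5:    W    W    L    L    W    W    W    W    L    L
Cells with no legal move (terminal, hence L): (0,0), (0,1), (1,0), (1,1), (2,0), (2,1).
The remaining L cells, each justified by listing all of its moves:
(0,6): →(0,4)(W), (0,2)(W) — all W, so L
(0,7): →(0,5)(W), (0,3)(W) — all W, so L
(1,6): →(1,4)(W), (1,2)(W) — all W, so L
(1,7): →(1,5)(W), (1,3)(W) — all W, so L
(2,6): →(2,4)(W), (2,2)(W) — all W, so L
(2,7): →(2,5)(W), (2,3)(W) — all W, so L
(3,2): →(0,2)(W), (3,0)(W) — all W, so L
(3,3): →(0,3)(W), (3,1)(W) — all W, so L
(3,8): →(0,8)(W), (3,6)(W), (3,4)(W) — all W, so L
(3,9): →(0,9)(W), (3,7)(W), (3,5)(W) — all W, so L
(4,2): →(1,2)(W), (0,2)(W), (4,0)(W) — all W, so L
(4,3): →(1,3)(W), (0,3)(W), (4,1)(W) — all W, so L
(4,8): →(1,8)(W), (0,8)(W), (4,6)(W), (4,4)(W) — all W, so L
(4,9): →(1,9)(W), (0,9)(W), (4,7)(W), (4,5)(W) — all W, so L
(5,2): →(2,2)(W), (1,2)(W), (5,0)(W) — all W, so L
(5,3): →(2,3)(W), (1,3)(W), (5,1)(W) — all W, so L
(5,8): →(2,8)(W), (1,8)(W), (5,6)(W), (5,4)(W) — all W, so L
(5,9): →(2,9)(W), (1,9)(W), (5,7)(W), (5,5)(W) — all W, so L
Every other cell has at least one move into one of the L cells above, so it is W.
The starting position (5,9) is L: whatever Maya does, the opponent receives a W position.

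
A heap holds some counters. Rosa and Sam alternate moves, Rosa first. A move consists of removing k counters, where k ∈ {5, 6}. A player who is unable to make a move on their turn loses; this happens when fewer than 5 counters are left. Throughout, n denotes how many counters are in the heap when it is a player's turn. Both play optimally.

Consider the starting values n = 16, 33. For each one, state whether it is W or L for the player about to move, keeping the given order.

16: W, 33: L

Use the standard recursion: the mover loses at a terminal position; elsewhere, the mover wins exactly when some move hands the opponent an L position.
n=0: no move → L
n=1: no move → L
n=2: no move → L
n=3: no move → L
n=4: no move → L
n=5: reaches L-position 0 → W
n=6: reaches L-position 1 → W
n=7: reaches L-position 2 → W
n=8: reaches L-position 3 → W
n=9: reaches L-position 4 → W
n=10: reaches L-position 4 → W
n=11: only reaches 6(W), 5(W), all W → L
n=12: only reaches 7(W), 6(W), all W → L
n=13: only reaches 8(W), 7(W), all W → L
n=14: only reaches 9(W), 8(W), all W → L
n=15: only reaches 10(W), 9(W), all W → L
n=16: reaches L-position 11 → W
n=17: reaches L-position 12 → W
n=18: reaches L-position 13 → W
n=19: reaches L-position 14 → W
n=20: reaches L-position 15 → W
n=21: reaches L-position 15 → W
n=22: only reaches 17(W), 16(W), all W → L
n=23: only reaches 18(W), 17(W), all W → L
n=24: only reaches 19(W), 18(W), all W → L
n=25: only reaches 20(W), 19(W), all W → L
n=26: only reaches 21(W), 20(W), all W → L
n=27: reaches L-position 22 → W
n=28: reaches L-position 23 → W
n=29: reaches L-position 24 → W
n=30: reaches L-position 25 → W
n=31: reaches L-position 26 → W
n=32: reaches L-position 26 → W
n=33: only reaches 28(W), 27(W), all W → L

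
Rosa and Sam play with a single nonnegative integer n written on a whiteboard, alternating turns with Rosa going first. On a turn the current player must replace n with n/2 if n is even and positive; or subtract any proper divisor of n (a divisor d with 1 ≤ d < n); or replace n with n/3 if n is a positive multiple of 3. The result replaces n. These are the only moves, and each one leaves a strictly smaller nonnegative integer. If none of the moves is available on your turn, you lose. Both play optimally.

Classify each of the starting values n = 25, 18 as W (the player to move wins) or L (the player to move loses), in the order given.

25: L, 18: W

Positions with no move are L. A position that does have a move is losing for the player to move precisely when every available move leads to a winning position for the opponent. Fill in the labels:
n=0: no move → L
n=1: no move → L
n=2: →1(L), so W
n=3: →1(L), so W
n=4: →2(W), 3(W) — all W, so L
n=5: →4(L), so W
n=6: →4(L), so W
n=7: →6(W) only, which is W, so L
n=8: →4(L), so W
n=9: →3(W), 6(W), 8(W) — all W, so L
n=10: →9(L), so W
n=11: →10(W) only, which is W, so L
n=12: →4(L), so W
n=13: →12(W) only, which is W, so L
n=14: →7(L), so W
n=15: →5(W), 10(W), 12(W), 14(W) — all W, so L
n=16: →15(L), so W
n=17: →16(W) only, which is W, so L
n=18: →9(L), so W
n=19: →18(W) only, which is W, so L
n=20: →15(L), so W
n=21: →7(L), so W
n=22: →11(L), so W
n=23: →22(W) only, which is W, so L
n=24: →23(L), so W
n=25: →20(W), 24(W) — all W, so L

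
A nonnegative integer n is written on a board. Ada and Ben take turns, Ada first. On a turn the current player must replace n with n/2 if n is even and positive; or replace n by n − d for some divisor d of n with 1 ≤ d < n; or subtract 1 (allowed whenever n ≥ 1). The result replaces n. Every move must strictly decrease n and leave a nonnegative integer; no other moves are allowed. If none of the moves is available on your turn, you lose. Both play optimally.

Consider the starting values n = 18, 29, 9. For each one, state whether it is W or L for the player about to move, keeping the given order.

Compute win/loss labels from the base case upward. A position with no move is L. Any other position is W if it can reach an L in one move, else L.
n=0: no move → L
n=1: W (go to 0, an L position)
n=2: L (sole option 1(W) is W)
n=3: W (go to 2, an L position)
n=4: W (go to 2, an L position)
n=5: L (sole option 4(W) is W)
n=6: W (go to 5, an L position)
n=7: L (sole option 6(W) is W)
n=8: W (go to 7, an L position)
n=9: L (options 6(W), 8(W) are all W)
n=10: W (go to 5, an L position)
n=11: L (sole option 10(W) is W)
n=12: W (go to 9, an L position)
n=13: L (sole option 12(W) is W)
n=14: W (go to 7, an L position)
n=15: L (options 10(W), 12(W), 14(W) are all W)
n=16: W (go to 15, an L position)
n=17: L (sole option 16(W) is W)
n=18: W (go to 9, an L position)
n=19: L (sole option 18(W) is W)
n=20: W (go to 15, an L position)
n=21: L (options 14(W), 18(W), 20(W) are all W)
n=22: W (go to 11, an L position)
n=23: L (sole option 22(W) is W)
n=24: W (go to 21, an L position)
n=25: L (options 20(W), 24(W) are all W)
n=26: W (go to 13, an L position)
n=27: L (options 18(W), 24(W), 26(W) are all W)
n=28: W (go to 21, an L position)
n=29: L (sole option 28(W) is W)

18: W, 29: L, 9: L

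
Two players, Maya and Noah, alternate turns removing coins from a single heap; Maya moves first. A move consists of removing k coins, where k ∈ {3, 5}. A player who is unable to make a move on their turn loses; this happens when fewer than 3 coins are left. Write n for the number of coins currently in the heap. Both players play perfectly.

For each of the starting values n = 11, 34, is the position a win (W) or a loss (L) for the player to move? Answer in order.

Classify positions by backward induction: terminal positions (no move available) are L. From any other position, the mover wins iff some move reaches an L.
n=0: no move → L
n=1: no move → L
n=2: no move → L
n=3: reaches L-position 0 → W
n=4: reaches L-position 1 → W
n=5: reaches L-position 2 → W
n=6: reaches L-position 1 → W
n=7: reaches L-position 2 → W
n=8: only reaches 5(W), 3(W), all W → L
n=9: only reaches 6(W), 4(W), all W → L
n=10: only reaches 7(W), 5(W), all W → L
n=11: reaches L-position 8 → W
n=12: reaches L-position 9 → W
n=13: reaches L-position 10 → W
n=14: reaches L-position 9 → W
n=15: reaches L-position 10 → W
n=16: only reaches 13(W), 11(W), all W → L
n=17: only reaches 14(W), 12(W), all W → L
n=18: only reaches 15(W), 13(W), all W → L
n=19: reaches L-position 16 → W
n=20: reaches L-position 17 → W
n=21: reaches L-position 18 → W
n=22: reaches L-position 17 → W
n=23: reaches L-position 18 → W
n=24: only reaches 21(W), 19(W), all W → L
n=25: only reaches 22(W), 20(W), all W → L
n=26: only reaches 23(W), 21(W), all W → L
n=27: reaches L-position 24 → W
n=28: reaches L-position 25 → W
n=29: reaches L-position 26 → W
n=30: reaches L-position 25 → W
n=31: reaches L-position 26 → W
n=32: only reaches 29(W), 27(W), all W → L
n=33: only reaches 30(W), 28(W), all W → L
n=34: only reaches 31(W), 29(W), all W → L

11: W, 34: L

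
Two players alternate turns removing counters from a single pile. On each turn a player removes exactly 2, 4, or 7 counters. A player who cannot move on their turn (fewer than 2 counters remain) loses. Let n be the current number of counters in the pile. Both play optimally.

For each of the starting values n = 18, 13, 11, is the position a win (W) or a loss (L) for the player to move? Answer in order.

18: L, 13: W, 11: W

Positions with no move are L. A position that does have a move is losing for the player to move precisely when every available move leads to a winning position for the opponent. Fill in the labels:
n=0: no move → L
n=1: no move → L
n=2: W (go to 0, an L position)
n=3: W (go to 1, an L position)
n=4: W (go to 0, an L position)
n=5: W (go to 1, an L position)
n=6: L (options 4(W), 2(W) are all W)
n=7: W (go to 0, an L position)
n=8: W (go to 6, an L position)
n=9: L (options 7(W), 5(W), 2(W) are all W)
n=10: W (go to 6, an L position)
n=11: W (go to 9, an L position)
n=12: L (options 10(W), 8(W), 5(W) are all W)
n=13: W (go to 9, an L position)
n=14: W (go to 12, an L position)
n=15: L (options 13(W), 11(W), 8(W) are all W)
n=16: W (go to 12, an L position)
n=17: W (go to 15, an L position)
n=18: L (options 16(W), 14(W), 11(W) are all W)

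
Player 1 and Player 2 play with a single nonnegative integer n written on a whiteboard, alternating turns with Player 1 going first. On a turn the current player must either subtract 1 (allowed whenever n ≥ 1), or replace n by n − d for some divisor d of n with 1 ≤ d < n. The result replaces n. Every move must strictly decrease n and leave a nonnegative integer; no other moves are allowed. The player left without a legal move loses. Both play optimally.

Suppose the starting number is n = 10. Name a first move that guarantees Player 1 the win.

Work bottom-up. With no move the player to move loses. Otherwise the position is W if at least one move leads to an L position for the opponent, and L if every move leads to a W.
n=0: no move → L
n=1: W (go to 0, an L position)
n=2: L (sole option 1(W) is W)
n=3: W (go to 2, an L position)
n=4: W (go to 2, an L position)
n=5: L (sole option 4(W) is W)
n=6: W (go to 5, an L position)
n=7: L (sole option 6(W) is W)
n=8: W (go to 7, an L position)
n=9: L (options 6(W), 8(W) are all W)
n=10: W (go to 5, an L position)
From 10, the L positions reachable in one move are: 5, 9. Any move reaching one of these is winning.

Move to 5.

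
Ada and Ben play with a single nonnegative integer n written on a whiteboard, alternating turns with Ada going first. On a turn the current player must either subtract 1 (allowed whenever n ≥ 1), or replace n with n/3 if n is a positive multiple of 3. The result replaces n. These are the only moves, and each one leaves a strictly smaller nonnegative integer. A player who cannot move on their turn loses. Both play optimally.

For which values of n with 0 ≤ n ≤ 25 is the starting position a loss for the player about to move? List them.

0, 2, 4, 7, 9, 11, 13, 15, 17, 19, 22, 24

Classify positions by backward induction: terminal positions (no move available) are L. From any other position, the mover wins iff some move reaches an L.
n=0: no move → L
n=1: W (go to 0, an L position)
n=2: L (sole option 1(W) is W)
n=3: W (go to 2, an L position)
n=4: L (sole option 3(W) is W)
n=5: W (go to 4, an L position)
n=6: W (go to 2, an L position)
n=7: L (sole option 6(W) is W)
n=8: W (go to 7, an L position)
n=9: L (options 3(W), 8(W) are all W)
n=10: W (go to 9, an L position)
n=11: L (sole option 10(W) is W)
n=12: W (go to 4, an L position)
n=13: L (sole option 12(W) is W)
n=14: W (go to 13, an L position)
n=15: L (options 5(W), 14(W) are all W)
n=16: W (go to 15, an L position)
n=17: L (sole option 16(W) is W)
n=18: W (go to 17, an L position)
n=19: L (sole option 18(W) is W)
n=20: W (go to 19, an L position)
n=21: W (go to 7, an L position)
n=22: L (sole option 21(W) is W)
n=23: W (go to 22, an L position)
n=24: L (options 8(W), 23(W) are all W)
n=25: W (go to 24, an L position)
Reading off the rows marked L gives the requested list; there are 12 such values of n.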